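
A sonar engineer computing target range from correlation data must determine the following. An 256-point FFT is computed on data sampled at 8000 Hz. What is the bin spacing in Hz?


DFT frequency resolution:
df = fs / N
   = 8000 / 256
   = 31.25 Hz

31.25 Hz


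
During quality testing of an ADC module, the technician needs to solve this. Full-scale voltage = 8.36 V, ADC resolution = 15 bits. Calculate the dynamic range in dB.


Dynamic range from full-scale to LSB:
V_min = V_max / 2^bits = 8.36 / 2^15
DR = 20 * log10(V_max / V_min)
   = 20 * log10(2^15)
   = 20 * 15 * log10(2)
   = 90.31 dB

90.31 dB


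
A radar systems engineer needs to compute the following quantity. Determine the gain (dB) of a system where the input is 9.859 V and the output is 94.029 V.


Voltage gain in dB:
G = 20 * log10(Vout / Vin)
  = 20 * log10(94.029 / 9.859)
  = 20 * log10(9.537377)
  = 20 * 0.979429
  = 19.59 dB

19.59 dB


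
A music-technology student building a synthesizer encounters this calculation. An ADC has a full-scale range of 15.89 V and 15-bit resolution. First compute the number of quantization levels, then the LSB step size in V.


Step 1 — number of quantization levels:
L = 2^N = 2^15 = 32768

Step 2 — LSB step size:
delta = Vfs / L
      = 15.89 / 32768
      = 0.00048492 V

Levels = 32768; step size = 0.00048492 V


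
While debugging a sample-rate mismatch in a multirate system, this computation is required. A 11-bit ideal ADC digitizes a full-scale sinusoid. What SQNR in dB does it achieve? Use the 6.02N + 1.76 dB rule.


Theoretical SNR for a full-scale sinusoid:
SNR = 6.02 * N + 1.76
    = 6.02 * 11 + 1.76
    = 66.22 + 1.76
    = 67.98 dB

67.98 dB


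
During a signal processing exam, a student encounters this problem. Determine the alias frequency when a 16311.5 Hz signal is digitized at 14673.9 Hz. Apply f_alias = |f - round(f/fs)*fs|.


Compute the nearest integer multiple of fs to the signal:
n = round(16311.5 / 14673.9) = 1
f_alias = |16311.5 - 1 * 14673.9|
        = |16311.5 - 14673.9|
        = 1637.6 Hz

1637.6


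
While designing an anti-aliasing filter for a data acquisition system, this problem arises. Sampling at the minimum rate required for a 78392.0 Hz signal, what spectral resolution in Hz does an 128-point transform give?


Step 1 — Nyquist sampling rate:
fs = 2 * fmax = 2 * 78392.0 = 156784.0 Hz

Step 2 — DFT bin spacing:
df = fs / N = 156784.0 / 128 = 1224.875 Hz

1224.875 Hz


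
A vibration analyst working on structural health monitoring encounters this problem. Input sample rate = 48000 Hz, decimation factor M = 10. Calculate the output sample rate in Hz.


Decimation reduces the sample rate:
fs_out = fs_in / M
       = 48000 / 10
       = 4800.0 Hz

4800.0 Hz


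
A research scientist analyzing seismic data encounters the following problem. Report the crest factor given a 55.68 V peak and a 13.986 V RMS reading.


Crest factor is the ratio of peak to RMS:
CF = V_peak / V_rms
   = 55.68 / 13.986
   = 3.9811

3.9811


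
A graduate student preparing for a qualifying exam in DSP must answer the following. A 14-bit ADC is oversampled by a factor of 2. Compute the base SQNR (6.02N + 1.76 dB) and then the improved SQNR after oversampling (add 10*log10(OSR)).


Step 1 — baseline SQNR at Nyquist:
SQNR_base = 6.02*N + 1.76
          = 6.02*14 + 1.76
          = 86.04 dB

Step 2 — oversampling processing gain:
G = 10*log10(OSR) = 10*log10(2) = 3.01 dB

Step 3 — total:
SQNR_total = 86.04 + 3.01 = 89.05 dB

Base SQNR = 86.04 dB; oversampled SQNR = 89.05 dB


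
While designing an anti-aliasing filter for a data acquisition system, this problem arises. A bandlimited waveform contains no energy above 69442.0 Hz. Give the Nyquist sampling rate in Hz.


The Nyquist rate is twice the maximum frequency component.
fs_min = 2 * fmax
      = 2 * 69442.0
      = 138884.0 Hz

138884.0


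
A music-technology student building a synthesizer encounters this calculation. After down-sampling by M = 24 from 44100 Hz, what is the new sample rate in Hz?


Decimation reduces the sample rate:
fs_out = fs_in / M
       = 44100 / 24
       = 1837.5 Hz

1837.5 Hz


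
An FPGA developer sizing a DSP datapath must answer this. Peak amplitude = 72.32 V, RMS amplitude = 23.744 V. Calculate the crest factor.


Crest factor is the ratio of peak to RMS:
CF = V_peak / V_rms
   = 72.32 / 23.744
   = 3.0458

3.0458


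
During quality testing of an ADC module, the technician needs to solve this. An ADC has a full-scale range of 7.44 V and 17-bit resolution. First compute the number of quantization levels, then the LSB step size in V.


Step 1 — number of quantization levels:
L = 2^N = 2^17 = 131072

Step 2 — LSB step size:
delta = Vfs / L
      = 7.44 / 131072
      = 5.676e-05 V

Levels = 131072; step size = 5.676e-05 V


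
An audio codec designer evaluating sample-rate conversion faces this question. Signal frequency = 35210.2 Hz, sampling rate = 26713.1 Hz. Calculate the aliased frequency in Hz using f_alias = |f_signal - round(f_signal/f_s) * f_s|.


Compute the nearest integer multiple of fs to the signal:
n = round(35210.2 / 26713.1) = 1
f_alias = |35210.2 - 1 * 26713.1|
        = |35210.2 - 26713.1|
        = 8497.1 Hz

8497.1


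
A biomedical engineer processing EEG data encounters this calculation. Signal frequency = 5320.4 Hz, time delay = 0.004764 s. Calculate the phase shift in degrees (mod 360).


Phase shift from frequency and time delay:
phi = 360 * f * t_delay
    = 360 * 5320.4 * 0.004764
    = 9124.7 degrees
    mod 360 = 124.7 degrees

124.7 degrees


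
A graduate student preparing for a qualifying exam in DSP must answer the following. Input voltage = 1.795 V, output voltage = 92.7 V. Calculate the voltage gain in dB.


Voltage gain in dB:
G = 20 * log10(Vout / Vin)
  = 20 * log10(92.7 / 1.795)
  = 20 * log10(51.643454)
  = 20 * 1.713015
  = 34.26 dB

34.26 dB


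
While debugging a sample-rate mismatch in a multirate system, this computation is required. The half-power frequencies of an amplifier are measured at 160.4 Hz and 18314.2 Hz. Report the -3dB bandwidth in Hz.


Bandwidth is the difference of -3dB frequencies:
BW = f_high - f_low
   = 18314.2 - 160.4
   = 18153.8 Hz

18153.8 Hz


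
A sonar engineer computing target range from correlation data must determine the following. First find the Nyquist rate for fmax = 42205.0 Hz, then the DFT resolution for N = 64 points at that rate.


Step 1 — Nyquist sampling rate:
fs = 2 * fmax = 2 * 42205.0 = 84410.0 Hz

Step 2 — DFT bin spacing:
df = fs / N = 84410.0 / 64 = 1318.9062 Hz

1318.9062 Hz


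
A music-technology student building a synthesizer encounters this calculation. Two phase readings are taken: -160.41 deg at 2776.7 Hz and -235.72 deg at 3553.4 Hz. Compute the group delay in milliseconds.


Group delay from phase difference:
tau = -d(phi)/d(omega)
d(phi) = -75.31 deg = -1.314407 rad
d(omega) = 2*pi*(3553.4 - 2776.7) = 4880.15 rad/s
tau = -(-1.314407) / 4880.15
    = 0.2693 ms

0.2693 ms


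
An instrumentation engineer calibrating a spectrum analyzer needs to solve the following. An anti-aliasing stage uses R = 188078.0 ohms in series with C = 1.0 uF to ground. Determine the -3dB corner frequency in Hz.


Cutoff frequency of a first-order RC filter:
fc = 1 / (2 * pi * R * C)
C = 1.0 uF = 1e-06 F
fc = 1 / (2 * pi * 188078.0 * 1e-06)
   = 1 / 1.1817289262037
   = 0.846218 Hz

0.846218 Hz


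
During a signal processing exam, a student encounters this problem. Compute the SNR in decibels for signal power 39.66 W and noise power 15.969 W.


SNR in decibels:
SNR = 10 * log10(Ps / Pn)
    = 10 * log10(39.66 / 15.969)
    = 10 * log10(2.4836)
    = 10 * 0.3951
    = 3.95 dB

3.95 dB


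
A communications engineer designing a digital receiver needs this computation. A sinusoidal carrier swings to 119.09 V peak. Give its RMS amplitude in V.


RMS voltage for a sinusoidal waveform:
V_rms = V_peak / sqrt(2)
      = 119.09 / 1.414214
      = 84.209 V

84.209 V


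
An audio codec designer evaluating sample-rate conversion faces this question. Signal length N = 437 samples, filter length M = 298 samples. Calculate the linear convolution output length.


Linear convolution output length:
L = N + M - 1
  = 437 + 298 - 1
  = 734 samples

734


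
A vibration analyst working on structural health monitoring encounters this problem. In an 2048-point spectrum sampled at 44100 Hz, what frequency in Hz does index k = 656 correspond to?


Frequency of DFT bin k:
f_k = k * fs / N
    = 656 * 44100 / 2048
    = 28929600 / 2048
    = 14125.781 Hz

14125.781 Hz


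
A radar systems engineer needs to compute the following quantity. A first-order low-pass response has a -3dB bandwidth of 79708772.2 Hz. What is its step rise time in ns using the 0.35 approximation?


Rise time from bandwidth relationship:
tr = 0.35 / BW
   = 0.35 / 79708772.2
   = 4.39098471e-09 s
   = 4.391 ns

4.391 ns


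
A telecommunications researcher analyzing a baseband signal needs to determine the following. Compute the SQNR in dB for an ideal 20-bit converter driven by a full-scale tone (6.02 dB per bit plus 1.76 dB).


Theoretical SNR for a full-scale sinusoid:
SNR = 6.02 * N + 1.76
    = 6.02 * 20 + 1.76
    = 120.4 + 1.76
    = 122.16 dB

122.16 dB


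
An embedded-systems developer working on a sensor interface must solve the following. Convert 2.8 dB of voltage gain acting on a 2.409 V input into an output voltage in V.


Output voltage from dB gain:
V_out = V_in * 10^(gain_dB / 20)
      = 2.409 * 10^(2.8 / 20)
      = 2.409 * 1.380384
      = 3.3253 V

3.3253 V


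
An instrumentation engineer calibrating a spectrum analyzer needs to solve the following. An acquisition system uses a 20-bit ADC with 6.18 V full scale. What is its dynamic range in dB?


Dynamic range from full-scale to LSB:
V_min = V_max / 2^bits = 6.18 / 2^20
DR = 20 * log10(V_max / V_min)
   = 20 * log10(2^20)
   = 20 * 20 * log10(2)
   = 120.41 dB

120.41 dB


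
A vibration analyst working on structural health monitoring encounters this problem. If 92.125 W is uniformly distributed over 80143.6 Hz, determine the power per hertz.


Power spectral density:
PSD = P / BW
    = 92.125 / 80143.6
    = 0.0011495 W/Hz

0.0011495 W/Hz


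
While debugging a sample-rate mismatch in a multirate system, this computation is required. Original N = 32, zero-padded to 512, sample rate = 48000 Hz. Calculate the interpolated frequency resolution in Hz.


Frequency resolution after zero-padding:
N_padded = 32 * 16 = 512
df = fs / N_padded
   = 48000 / 512
   = 93.75 Hz

93.75 Hz


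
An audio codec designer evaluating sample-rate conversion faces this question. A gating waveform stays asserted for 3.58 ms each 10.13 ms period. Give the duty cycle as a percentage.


Duty cycle as a percentage:
DC = (t_on / T) * 100
   = (3.58 / 10.13) * 100
   = 0.353406 * 100
   = 35.34 %

35.34 %


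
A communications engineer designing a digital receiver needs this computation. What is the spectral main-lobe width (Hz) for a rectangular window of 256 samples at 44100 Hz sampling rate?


Main lobe width for a rectangular window:
Width = 2 * fs / N
      = 2 * 44100 / 256
      = 88200 / 256
      = 344.531 Hz

344.531 Hz


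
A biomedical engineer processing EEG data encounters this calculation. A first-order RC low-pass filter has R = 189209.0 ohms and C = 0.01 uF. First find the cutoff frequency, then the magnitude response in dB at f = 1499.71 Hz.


Step 1 — cutoff frequency:
fc = 1 / (2*pi*R*C)
C = 0.01 uF = 1e-08 F
fc = 1 / (2*pi*189209.0*1e-08)
   = 84.1159 Hz

Step 2 — magnitude at f = 1499.71 Hz:
|H(f)| = 1 / sqrt(1 + (f/fc)^2)
f/fc = 1499.71 / 84.1159 = 17.829091
|H| = 1 / sqrt(1 + 317.876486) = 0.0560001
|H|_dB = 20*log10(0.0560001) = -25.04 dB

fc = 84.1159 Hz; |H(1499.71 Hz)| = -25.04 dB


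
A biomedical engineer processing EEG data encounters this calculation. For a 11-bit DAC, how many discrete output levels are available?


Number of quantization levels = 2^N
= 2^11
= 2048

2048


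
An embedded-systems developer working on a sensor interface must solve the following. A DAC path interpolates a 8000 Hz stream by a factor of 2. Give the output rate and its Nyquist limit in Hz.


Step 1 — output sample rate after interpolation by L:
fs_out = L * fs_in = 2 * 8000 = 16000 Hz

Step 2 — Nyquist frequency of the output stream:
f_Nyq = fs_out / 2 = 16000 / 2 = 8000.0 Hz

fs_out = 16000 Hz; f_Nyquist = 8000.0 Hz


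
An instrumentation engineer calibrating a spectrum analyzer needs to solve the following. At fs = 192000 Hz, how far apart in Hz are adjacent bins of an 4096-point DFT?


DFT frequency resolution:
df = fs / N
   = 192000 / 4096
   = 46.875 Hz

46.875 Hz


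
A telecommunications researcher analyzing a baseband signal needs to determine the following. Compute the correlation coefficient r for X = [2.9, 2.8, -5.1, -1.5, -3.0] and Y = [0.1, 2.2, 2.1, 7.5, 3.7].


Pearson correlation coefficient (population):
r = cov(X,Y) / (std(X) * std(Y))
Mean X = -0.78, Mean Y = 3.12
Cov(X,Y) = -2.8884
Std(X) = 3.177043, Std(Y) = 2.470951
r = -0.3679

-0.3679


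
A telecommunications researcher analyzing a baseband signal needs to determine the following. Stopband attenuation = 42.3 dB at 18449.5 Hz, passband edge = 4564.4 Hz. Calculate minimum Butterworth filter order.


Butterworth filter order formula:
n = log10(10^(A/10) - 1) / (2 * log10(f_stop/f_pass))
10^(42.3/10) - 1 = 16981.4365
f_stop/f_pass = 18449.5 / 4564.4 = 4.042
n = 3.4866 -> ceil = 4

4


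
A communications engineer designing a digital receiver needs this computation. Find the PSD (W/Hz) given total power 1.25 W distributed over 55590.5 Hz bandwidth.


Power spectral density:
PSD = P / BW
    = 1.25 / 55590.5
    = 2.249e-05 W/Hz

2.249e-05 W/Hz


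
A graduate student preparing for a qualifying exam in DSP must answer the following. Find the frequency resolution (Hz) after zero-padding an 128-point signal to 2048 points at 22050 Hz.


Frequency resolution after zero-padding:
N_padded = 128 * 16 = 2048
df = fs / N_padded
   = 22050 / 2048
   = 10.7666 Hz

10.7666 Hz


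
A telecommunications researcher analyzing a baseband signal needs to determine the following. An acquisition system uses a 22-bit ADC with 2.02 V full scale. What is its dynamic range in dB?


Dynamic range from full-scale to LSB:
V_min = V_max / 2^bits = 2.02 / 2^22
DR = 20 * log10(V_max / V_min)
   = 20 * log10(2^22)
   = 20 * 22 * log10(2)
   = 132.45 dB

132.45 dB


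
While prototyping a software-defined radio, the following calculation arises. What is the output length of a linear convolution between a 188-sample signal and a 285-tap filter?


Linear convolution output length:
L = N + M - 1
  = 188 + 285 - 1
  = 472 samples

472


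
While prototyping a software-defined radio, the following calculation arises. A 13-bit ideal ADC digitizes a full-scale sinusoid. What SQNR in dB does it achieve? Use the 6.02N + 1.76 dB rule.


Theoretical SNR for a full-scale sinusoid:
SNR = 6.02 * N + 1.76
    = 6.02 * 13 + 1.76
    = 78.26 + 1.76
    = 80.02 dB

80.02 dB


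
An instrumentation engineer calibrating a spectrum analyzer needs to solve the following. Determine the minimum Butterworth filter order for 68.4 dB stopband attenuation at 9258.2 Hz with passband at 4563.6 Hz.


Butterworth filter order formula:
n = log10(10^(A/10) - 1) / (2 * log10(f_stop/f_pass))
10^(68.4/10) - 1 = 6918308.7092
f_stop/f_pass = 9258.2 / 4563.6 = 2.0287
n = 11.1321 -> ceil = 12

12


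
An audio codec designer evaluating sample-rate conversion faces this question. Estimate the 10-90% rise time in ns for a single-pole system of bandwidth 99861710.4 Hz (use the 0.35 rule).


Rise time from bandwidth relationship:
tr = 0.35 / BW
   = 0.35 / 99861710.4
   = 3.504846839e-09 s
   = 3.5048 ns

3.5048 ns


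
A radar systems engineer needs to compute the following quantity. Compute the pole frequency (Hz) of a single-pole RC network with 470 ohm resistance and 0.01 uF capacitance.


Cutoff frequency of a first-order RC filter:
fc = 1 / (2 * pi * R * C)
C = 0.01 uF = 1e-08 F
fc = 1 / (2 * pi * 470 * 1e-08)
   = 1 / 2.9530970943744e-05
   = 33862.753849 Hz

33862.753849 Hz


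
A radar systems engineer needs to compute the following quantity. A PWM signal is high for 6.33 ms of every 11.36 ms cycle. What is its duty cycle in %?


Duty cycle as a percentage:
DC = (t_on / T) * 100
   = (6.33 / 11.36) * 100
   = 0.557218 * 100
   = 55.72 %

55.72 %


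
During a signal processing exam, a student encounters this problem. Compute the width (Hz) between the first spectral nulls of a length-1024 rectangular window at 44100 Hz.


Main lobe width for a rectangular window:
Width = 2 * fs / N
      = 2 * 44100 / 1024
      = 88200 / 1024
      = 86.133 Hz

86.133 Hz


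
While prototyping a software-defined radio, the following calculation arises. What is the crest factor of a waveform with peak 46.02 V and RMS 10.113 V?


Crest factor is the ratio of peak to RMS:
CF = V_peak / V_rms
   = 46.02 / 10.113
   = 4.5506

4.5506


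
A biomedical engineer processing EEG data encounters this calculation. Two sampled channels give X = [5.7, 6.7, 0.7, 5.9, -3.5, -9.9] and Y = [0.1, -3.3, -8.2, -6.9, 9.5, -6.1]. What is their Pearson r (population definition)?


Pearson correlation coefficient (population):
r = cov(X,Y) / (std(X) * std(Y))
Mean X = 0.9333, Mean Y = -2.4833
Cov(X,Y) = -4.490556
Std(X) = 6.023749, Std(Y) = 6.002893
r = -0.1242

-0.1242


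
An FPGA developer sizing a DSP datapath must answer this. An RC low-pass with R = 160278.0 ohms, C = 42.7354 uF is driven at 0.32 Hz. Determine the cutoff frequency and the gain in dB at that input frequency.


Step 1 — cutoff frequency:
fc = 1 / (2*pi*R*C)
C = 42.7354 uF = 4.27354e-05 F
fc = 1 / (2*pi*160278.0*4.27354e-05)
   = 0.0232358 Hz

Step 2 — magnitude at f = 0.32 Hz:
|H(f)| = 1 / sqrt(1 + (f/fc)^2)
f/fc = 0.32 / 0.0232358 = 13.771852
|H| = 1 / sqrt(1 + 189.663908) = 0.0724212
|H|_dB = 20*log10(0.0724212) = -22.8 dB

fc = 0.0232358 Hz; |H(0.32 Hz)| = -22.8 dB


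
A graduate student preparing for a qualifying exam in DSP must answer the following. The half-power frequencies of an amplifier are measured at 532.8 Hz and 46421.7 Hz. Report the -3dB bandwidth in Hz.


Bandwidth is the difference of -3dB frequencies:
BW = f_high - f_low
   = 46421.7 - 532.8
   = 45888.9 Hz

45888.9 Hz


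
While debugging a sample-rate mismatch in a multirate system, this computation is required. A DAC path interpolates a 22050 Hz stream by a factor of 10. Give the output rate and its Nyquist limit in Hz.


Step 1 — output sample rate after interpolation by L:
fs_out = L * fs_in = 10 * 22050 = 220500 Hz

Step 2 — Nyquist frequency of the output stream:
f_Nyq = fs_out / 2 = 220500 / 2 = 110250.0 Hz

fs_out = 220500 Hz; f_Nyquist = 110250.0 Hz


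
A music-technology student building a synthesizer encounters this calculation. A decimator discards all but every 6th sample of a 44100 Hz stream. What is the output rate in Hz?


Decimation reduces the sample rate:
fs_out = fs_in / M
       = 44100 / 6
       = 7350.0 Hz

7350.0 Hz


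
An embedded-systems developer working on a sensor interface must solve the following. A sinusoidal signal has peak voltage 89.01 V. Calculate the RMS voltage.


RMS voltage for a sinusoidal waveform:
V_rms = V_peak / sqrt(2)
      = 89.01 / 1.414214
      = 62.94 V

62.94 V


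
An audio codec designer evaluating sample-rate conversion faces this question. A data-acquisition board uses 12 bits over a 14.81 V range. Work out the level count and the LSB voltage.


Step 1 — number of quantization levels:
L = 2^N = 2^12 = 4096

Step 2 — LSB step size:
delta = Vfs / L
      = 14.81 / 4096
      = 0.00361572 V

Levels = 4096; step size = 0.00361572 V


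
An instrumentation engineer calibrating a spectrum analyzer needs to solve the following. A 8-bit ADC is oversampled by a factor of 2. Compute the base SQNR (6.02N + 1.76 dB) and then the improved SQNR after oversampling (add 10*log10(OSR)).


Step 1 — baseline SQNR at Nyquist:
SQNR_base = 6.02*N + 1.76
          = 6.02*8 + 1.76
          = 49.92 dB

Step 2 — oversampling processing gain:
G = 10*log10(OSR) = 10*log10(2) = 3.01 dB

Step 3 — total:
SQNR_total = 49.92 + 3.01 = 52.93 dB

Base SQNR = 49.92 dB; oversampled SQNR = 52.93 dB


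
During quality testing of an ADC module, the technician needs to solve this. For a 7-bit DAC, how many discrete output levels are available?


Number of quantization levels = 2^N
= 2^7
= 128

128


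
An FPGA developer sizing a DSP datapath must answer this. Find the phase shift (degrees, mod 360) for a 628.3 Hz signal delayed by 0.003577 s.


Phase shift from frequency and time delay:
phi = 360 * f * t_delay
    = 360 * 628.3 * 0.003577
    = 809.07 degrees
    mod 360 = 89.07 degrees

89.07 degrees


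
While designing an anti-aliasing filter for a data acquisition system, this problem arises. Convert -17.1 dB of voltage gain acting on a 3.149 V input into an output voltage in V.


Output voltage from dB gain:
V_out = V_in * 10^(gain_dB / 20)
      = 3.149 * 10^(-17.1 / 20)
      = 3.149 * 0.139637
      = 0.4397 V

0.4397 V


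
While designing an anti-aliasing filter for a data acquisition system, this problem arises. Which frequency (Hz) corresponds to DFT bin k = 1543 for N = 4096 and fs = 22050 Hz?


Frequency of DFT bin k:
f_k = k * fs / N
    = 1543 * 22050 / 4096
    = 34023150 / 4096
    = 8306.433 Hz

8306.433 Hz


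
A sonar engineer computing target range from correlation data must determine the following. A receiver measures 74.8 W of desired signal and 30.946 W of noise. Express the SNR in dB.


SNR in decibels:
SNR = 10 * log10(Ps / Pn)
    = 10 * log10(74.8 / 30.946)
    = 10 * log10(2.4171)
    = 10 * 0.3833
    = 3.83 dB

3.83 dB


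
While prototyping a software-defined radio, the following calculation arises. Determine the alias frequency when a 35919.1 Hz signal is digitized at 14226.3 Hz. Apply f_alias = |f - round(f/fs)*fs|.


Compute the nearest integer multiple of fs to the signal:
n = round(35919.1 / 14226.3) = 3
f_alias = |35919.1 - 3 * 14226.3|
        = |35919.1 - 42678.9|
        = 6759.8 Hz

6759.8


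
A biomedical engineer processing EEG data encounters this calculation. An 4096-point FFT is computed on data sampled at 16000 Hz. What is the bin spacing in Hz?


DFT frequency resolution:
df = fs / N
   = 16000 / 4096
   = 3.9062 Hz

3.9062 Hz


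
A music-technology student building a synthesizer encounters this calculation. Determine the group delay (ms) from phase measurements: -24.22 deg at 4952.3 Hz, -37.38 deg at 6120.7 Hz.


Group delay from phase difference:
tau = -d(phi)/d(omega)
d(phi) = -13.16 deg = -0.229685 rad
d(omega) = 2*pi*(6120.7 - 4952.3) = 7341.2737 rad/s
tau = -(-0.229685) / 7341.2737
    = 0.0313 ms

0.0313 ms


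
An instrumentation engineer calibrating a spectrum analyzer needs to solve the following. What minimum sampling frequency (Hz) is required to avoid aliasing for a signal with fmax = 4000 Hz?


The Nyquist rate is twice the maximum frequency component.
fs_min = 2 * fmax
      = 2 * 4000
      = 8000 Hz

8000


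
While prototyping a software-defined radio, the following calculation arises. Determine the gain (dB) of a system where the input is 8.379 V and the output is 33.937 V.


Voltage gain in dB:
G = 20 * log10(Vout / Vin)
  = 20 * log10(33.937 / 8.379)
  = 20 * log10(4.050245)
  = 20 * 0.607481
  = 12.15 dB

12.15 dB


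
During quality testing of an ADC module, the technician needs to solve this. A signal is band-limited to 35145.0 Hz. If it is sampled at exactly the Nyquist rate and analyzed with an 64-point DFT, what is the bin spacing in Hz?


Step 1 — Nyquist sampling rate:
fs = 2 * fmax = 2 * 35145.0 = 70290.0 Hz

Step 2 — DFT bin spacing:
df = fs / N = 70290.0 / 64 = 1098.2812 Hz

1098.2812 Hz


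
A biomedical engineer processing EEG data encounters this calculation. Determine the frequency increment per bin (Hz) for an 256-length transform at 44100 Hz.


DFT frequency resolution:
df = fs / N
   = 44100 / 256
   = 172.2656 Hz

172.2656 Hz


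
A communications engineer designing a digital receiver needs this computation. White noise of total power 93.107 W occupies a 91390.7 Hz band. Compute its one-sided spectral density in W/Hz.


Power spectral density:
PSD = P / BW
    = 93.107 / 91390.7
    = 0.00101878 W/Hz

0.00101878 W/Hz


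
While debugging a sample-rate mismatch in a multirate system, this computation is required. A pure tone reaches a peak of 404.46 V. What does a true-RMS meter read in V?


RMS voltage for a sinusoidal waveform:
V_rms = V_peak / sqrt(2)
      = 404.46 / 1.414214
      = 285.996 V

285.996 V


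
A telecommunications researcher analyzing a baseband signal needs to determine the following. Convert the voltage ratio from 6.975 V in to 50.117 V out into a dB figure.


Voltage gain in dB:
G = 20 * log10(Vout / Vin)
  = 20 * log10(50.117 / 6.975)
  = 20 * log10(7.185233)
  = 20 * 0.856441
  = 17.13 dB

17.13 dB


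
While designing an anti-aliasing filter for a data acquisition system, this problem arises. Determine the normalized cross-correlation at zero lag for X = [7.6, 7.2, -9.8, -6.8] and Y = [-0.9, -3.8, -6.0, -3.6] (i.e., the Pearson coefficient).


Pearson correlation coefficient (population):
r = cov(X,Y) / (std(X) * std(Y))
Mean X = -0.45, Mean Y = -3.575
Cov(X,Y) = 10.66125
Std(X) = 7.922594, Std(Y) = 1.808832
r = 0.7439

0.7439


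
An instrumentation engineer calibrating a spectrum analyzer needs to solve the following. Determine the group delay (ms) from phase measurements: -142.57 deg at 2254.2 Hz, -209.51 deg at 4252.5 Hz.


Group delay from phase difference:
tau = -d(phi)/d(omega)
d(phi) = -66.94 deg = -1.168323 rad
d(omega) = 2*pi*(4252.5 - 2254.2) = 12555.6892 rad/s
tau = -(-1.168323) / 12555.6892
    = 0.0931 ms

0.0931 ms


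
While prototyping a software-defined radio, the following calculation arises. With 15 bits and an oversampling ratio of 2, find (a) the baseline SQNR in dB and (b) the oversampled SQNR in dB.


Step 1 — baseline SQNR at Nyquist:
SQNR_base = 6.02*N + 1.76
          = 6.02*15 + 1.76
          = 92.06 dB

Step 2 — oversampling processing gain:
G = 10*log10(OSR) = 10*log10(2) = 3.01 dB

Step 3 — total:
SQNR_total = 92.06 + 3.01 = 95.07 dB

Base SQNR = 92.06 dB; oversampled SQNR = 95.07 dB


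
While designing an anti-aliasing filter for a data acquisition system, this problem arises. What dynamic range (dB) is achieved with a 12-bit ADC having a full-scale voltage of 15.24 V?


Dynamic range from full-scale to LSB:
V_min = V_max / 2^bits = 15.24 / 2^12
DR = 20 * log10(V_max / V_min)
   = 20 * log10(2^12)
   = 20 * 12 * log10(2)
   = 72.25 dB

72.25 dB


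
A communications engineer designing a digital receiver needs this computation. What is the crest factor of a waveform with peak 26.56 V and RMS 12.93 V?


Crest factor is the ratio of peak to RMS:
CF = V_peak / V_rms
   = 26.56 / 12.93
   = 2.0541

2.0541


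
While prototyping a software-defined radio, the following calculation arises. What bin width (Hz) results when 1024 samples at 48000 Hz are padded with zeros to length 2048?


Frequency resolution after zero-padding:
N_padded = 1024 * 2 = 2048
df = fs / N_padded
   = 48000 / 2048
   = 23.4375 Hz

23.4375 Hz


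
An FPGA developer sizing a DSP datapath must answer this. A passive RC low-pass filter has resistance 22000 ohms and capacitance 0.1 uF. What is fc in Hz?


Cutoff frequency of a first-order RC filter:
fc = 1 / (2 * pi * R * C)
C = 0.1 uF = 1e-07 F
fc = 1 / (2 * pi * 22000 * 1e-07)
   = 1 / 0.013823007675795
   = 72.343156 Hz

72.343156 Hz


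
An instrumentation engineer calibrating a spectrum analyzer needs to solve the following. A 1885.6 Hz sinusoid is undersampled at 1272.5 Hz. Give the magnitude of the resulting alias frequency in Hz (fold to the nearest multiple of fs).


Compute the nearest integer multiple of fs to the signal:
n = round(1885.6 / 1272.5) = 1
f_alias = |1885.6 - 1 * 1272.5|
        = |1885.6 - 1272.5|
        = 613.1 Hz

613.1


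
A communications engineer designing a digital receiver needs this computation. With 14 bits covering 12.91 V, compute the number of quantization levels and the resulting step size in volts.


Step 1 — number of quantization levels:
L = 2^N = 2^14 = 16384

Step 2 — LSB step size:
delta = Vfs / L
      = 12.91 / 16384
      = 0.00078796 V

Levels = 16384; step size = 0.00078796 V


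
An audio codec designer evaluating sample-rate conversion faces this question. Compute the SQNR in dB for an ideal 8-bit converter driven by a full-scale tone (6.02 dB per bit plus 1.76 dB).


Theoretical SNR for a full-scale sinusoid:
SNR = 6.02 * N + 1.76
    = 6.02 * 8 + 1.76
    = 48.16 + 1.76
    = 49.92 dB

49.92 dB


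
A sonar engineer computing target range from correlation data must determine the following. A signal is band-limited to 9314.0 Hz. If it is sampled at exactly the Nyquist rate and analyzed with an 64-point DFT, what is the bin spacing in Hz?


Step 1 — Nyquist sampling rate:
fs = 2 * fmax = 2 * 9314.0 = 18628.0 Hz

Step 2 — DFT bin spacing:
df = fs / N = 18628.0 / 64 = 291.0625 Hz

291.0625 Hz


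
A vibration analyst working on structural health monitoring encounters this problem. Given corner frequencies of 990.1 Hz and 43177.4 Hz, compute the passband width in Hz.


Bandwidth is the difference of -3dB frequencies:
BW = f_high - f_low
   = 43177.4 - 990.1
   = 42187.3 Hz

42187.3 Hz


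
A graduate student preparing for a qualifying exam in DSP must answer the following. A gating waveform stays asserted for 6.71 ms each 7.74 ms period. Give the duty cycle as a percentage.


Duty cycle as a percentage:
DC = (t_on / T) * 100
   = (6.71 / 7.74) * 100
   = 0.866925 * 100
   = 86.69 %

86.69 %


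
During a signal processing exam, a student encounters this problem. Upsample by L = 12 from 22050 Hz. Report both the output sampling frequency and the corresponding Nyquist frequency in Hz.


Step 1 — output sample rate after interpolation by L:
fs_out = L * fs_in = 12 * 22050 = 264600 Hz

Step 2 — Nyquist frequency of the output stream:
f_Nyq = fs_out / 2 = 264600 / 2 = 132300.0 Hz

fs_out = 264600 Hz; f_Nyquist = 132300.0 Hz


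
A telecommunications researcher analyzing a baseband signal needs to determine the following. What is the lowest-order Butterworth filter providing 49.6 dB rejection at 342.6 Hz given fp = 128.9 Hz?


Butterworth filter order formula:
n = log10(10^(A/10) - 1) / (2 * log10(f_stop/f_pass))
10^(49.6/10) - 1 = 91200.0839
f_stop/f_pass = 342.6 / 128.9 = 2.6579
n = 5.8417 -> ceil = 6

6


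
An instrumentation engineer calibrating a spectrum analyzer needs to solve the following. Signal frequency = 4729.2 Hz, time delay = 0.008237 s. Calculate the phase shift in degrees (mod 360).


Phase shift from frequency and time delay:
phi = 360 * f * t_delay
    = 360 * 4729.2 * 0.008237
    = 14023.59 degrees
    mod 360 = 343.59 degrees

343.59 degrees


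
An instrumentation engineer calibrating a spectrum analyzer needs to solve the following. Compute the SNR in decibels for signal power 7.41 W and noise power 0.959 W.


SNR in decibels:
SNR = 10 * log10(Ps / Pn)
    = 10 * log10(7.41 / 0.959)
    = 10 * log10(7.7268)
    = 10 * 0.888
    = 8.88 dB

8.88 dB


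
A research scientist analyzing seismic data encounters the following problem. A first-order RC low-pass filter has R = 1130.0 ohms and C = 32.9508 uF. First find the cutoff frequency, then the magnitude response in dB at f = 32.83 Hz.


Step 1 — cutoff frequency:
fc = 1 / (2*pi*R*C)
C = 32.9508 uF = 3.29508e-05 F
fc = 1 / (2*pi*1130.0*3.29508e-05)
   = 4.27441 Hz

Step 2 — magnitude at f = 32.83 Hz:
|H(f)| = 1 / sqrt(1 + (f/fc)^2)
f/fc = 32.83 / 4.27441 = 7.680592
|H| = 1 / sqrt(1 + 58.991493) = 0.1291086
|H|_dB = 20*log10(0.1291086) = -17.78 dB

fc = 4.27441 Hz; |H(32.83 Hz)| = -17.78 dB


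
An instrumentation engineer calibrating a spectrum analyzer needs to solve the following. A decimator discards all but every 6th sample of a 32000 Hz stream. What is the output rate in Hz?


Decimation reduces the sample rate:
fs_out = fs_in / M
       = 32000 / 6
       = 5333.3333 Hz

5333.3333 Hz


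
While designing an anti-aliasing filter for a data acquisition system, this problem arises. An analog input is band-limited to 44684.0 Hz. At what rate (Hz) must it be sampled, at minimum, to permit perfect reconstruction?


The Nyquist rate is twice the maximum frequency component.
fs_min = 2 * fmax
      = 2 * 44684.0
      = 89368.0 Hz

89368.0


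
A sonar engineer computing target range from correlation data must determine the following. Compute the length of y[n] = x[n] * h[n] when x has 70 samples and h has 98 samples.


Linear convolution output length:
L = N + M - 1
  = 70 + 98 - 1
  = 167 samples

167


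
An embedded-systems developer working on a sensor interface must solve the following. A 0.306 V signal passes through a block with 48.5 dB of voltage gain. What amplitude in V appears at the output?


Output voltage from dB gain:
V_out = V_in * 10^(gain_dB / 20)
      = 0.306 * 10^(48.5 / 20)
      = 0.306 * 266.072506
      = 81.4182 V

81.4182 V


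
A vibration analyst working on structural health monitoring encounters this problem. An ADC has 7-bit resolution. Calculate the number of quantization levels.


Number of quantization levels = 2^N
= 2^7
= 128

128


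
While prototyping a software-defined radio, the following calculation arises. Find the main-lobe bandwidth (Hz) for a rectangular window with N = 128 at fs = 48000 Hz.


Main lobe width for a rectangular window:
Width = 2 * fs / N
      = 2 * 48000 / 128
      = 96000 / 128
      = 750.0 Hz

750.0 Hz


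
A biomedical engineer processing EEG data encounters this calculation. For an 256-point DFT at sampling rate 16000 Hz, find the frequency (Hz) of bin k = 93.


Frequency of DFT bin k:
f_k = k * fs / N
    = 93 * 16000 / 256
    = 1488000 / 256
    = 5812.5 Hz

5812.5 Hz


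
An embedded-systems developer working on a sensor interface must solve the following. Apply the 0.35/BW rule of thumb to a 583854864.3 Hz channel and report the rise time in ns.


Rise time from bandwidth relationship:
tr = 0.35 / BW
   = 0.35 / 583854864.3
   = 5.994640473e-10 s
   = 0.5995 ns

0.5995 ns


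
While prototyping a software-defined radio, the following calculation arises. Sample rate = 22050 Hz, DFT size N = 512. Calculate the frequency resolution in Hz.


DFT frequency resolution:
df = fs / N
   = 22050 / 512
   = 43.0664 Hz

43.0664 Hz


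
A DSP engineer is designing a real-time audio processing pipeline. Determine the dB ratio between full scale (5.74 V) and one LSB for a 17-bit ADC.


Dynamic range from full-scale to LSB:
V_min = V_max / 2^bits = 5.74 / 2^17
DR = 20 * log10(V_max / V_min)
   = 20 * log10(2^17)
   = 20 * 17 * log10(2)
   = 102.35 dB

102.35 dB


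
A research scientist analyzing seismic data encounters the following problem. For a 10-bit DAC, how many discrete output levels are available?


Number of quantization levels = 2^N
= 2^10
= 1024

1024


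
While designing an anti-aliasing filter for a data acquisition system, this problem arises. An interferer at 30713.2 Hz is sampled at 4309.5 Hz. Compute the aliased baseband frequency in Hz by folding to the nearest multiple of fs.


Compute the nearest integer multiple of fs to the signal:
n = round(30713.2 / 4309.5) = 7
f_alias = |30713.2 - 7 * 4309.5|
        = |30713.2 - 30166.5|
        = 546.7 Hz

546.7


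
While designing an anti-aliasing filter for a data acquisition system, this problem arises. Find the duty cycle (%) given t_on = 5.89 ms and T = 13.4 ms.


Duty cycle as a percentage:
DC = (t_on / T) * 100
   = (5.89 / 13.4) * 100
   = 0.439552 * 100
   = 43.96 %

43.96 %


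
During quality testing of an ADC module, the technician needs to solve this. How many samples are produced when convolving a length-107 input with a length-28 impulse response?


Linear convolution output length:
L = N + M - 1
  = 107 + 28 - 1
  = 134 samples

134


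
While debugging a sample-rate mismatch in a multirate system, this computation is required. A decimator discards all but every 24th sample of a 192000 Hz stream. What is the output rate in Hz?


Decimation reduces the sample rate:
fs_out = fs_in / M
       = 192000 / 24
       = 8000.0 Hz

8000.0 Hz


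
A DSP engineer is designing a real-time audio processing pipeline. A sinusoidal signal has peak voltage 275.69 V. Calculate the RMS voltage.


RMS voltage for a sinusoidal waveform:
V_rms = V_peak / sqrt(2)
      = 275.69 / 1.414214
      = 194.942 V

194.942 V


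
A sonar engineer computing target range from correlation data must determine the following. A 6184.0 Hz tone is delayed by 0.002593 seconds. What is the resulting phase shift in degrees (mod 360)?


Phase shift from frequency and time delay:
phi = 360 * f * t_delay
    = 360 * 6184.0 * 0.002593
    = 5772.64 degrees
    mod 360 = 12.64 degrees

12.64 degrees


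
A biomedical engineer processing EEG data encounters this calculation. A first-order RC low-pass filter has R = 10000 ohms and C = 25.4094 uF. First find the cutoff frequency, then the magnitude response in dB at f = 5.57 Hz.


Step 1 — cutoff frequency:
fc = 1 / (2*pi*R*C)
C = 25.4094 uF = 2.54094e-05 F
fc = 1 / (2*pi*10000*2.54094e-05)
   = 0.626362 Hz

Step 2 — magnitude at f = 5.57 Hz:
|H(f)| = 1 / sqrt(1 + (f/fc)^2)
f/fc = 5.57 / 0.626362 = 8.892621
|H| = 1 / sqrt(1 + 79.078708) = 0.1117484
|H|_dB = 20*log10(0.1117484) = -19.04 dB

fc = 0.626362 Hz; |H(5.57 Hz)| = -19.04 dB


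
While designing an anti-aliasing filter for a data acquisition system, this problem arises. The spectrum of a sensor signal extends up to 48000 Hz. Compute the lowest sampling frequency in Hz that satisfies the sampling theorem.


The Nyquist rate is twice the maximum frequency component.
fs_min = 2 * fmax
      = 2 * 48000
      = 96000 Hz

96000


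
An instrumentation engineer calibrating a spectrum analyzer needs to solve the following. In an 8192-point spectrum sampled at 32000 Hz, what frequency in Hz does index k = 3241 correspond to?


Frequency of DFT bin k:
f_k = k * fs / N
    = 3241 * 32000 / 8192
    = 103712000 / 8192
    = 12660.156 Hz

12660.156 Hz


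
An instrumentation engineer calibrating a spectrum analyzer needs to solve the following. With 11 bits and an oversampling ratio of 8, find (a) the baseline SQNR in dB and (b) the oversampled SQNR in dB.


Step 1 — baseline SQNR at Nyquist:
SQNR_base = 6.02*N + 1.76
          = 6.02*11 + 1.76
          = 67.98 dB

Step 2 — oversampling processing gain:
G = 10*log10(OSR) = 10*log10(8) = 9.03 dB

Step 3 — total:
SQNR_total = 67.98 + 9.03 = 77.01 dB

Base SQNR = 67.98 dB; oversampled SQNR = 77.01 dB


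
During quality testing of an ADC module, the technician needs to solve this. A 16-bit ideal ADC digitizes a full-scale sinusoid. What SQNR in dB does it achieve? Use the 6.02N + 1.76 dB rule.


Theoretical SNR for a full-scale sinusoid:
SNR = 6.02 * N + 1.76
    = 6.02 * 16 + 1.76
    = 96.32 + 1.76
    = 98.08 dB

98.08 dB


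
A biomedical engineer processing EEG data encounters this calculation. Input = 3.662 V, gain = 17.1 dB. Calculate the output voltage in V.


Output voltage from dB gain:
V_out = V_in * 10^(gain_dB / 20)
      = 3.662 * 10^(17.1 / 20)
      = 3.662 * 7.161434
      = 26.2252 V

26.2252 V


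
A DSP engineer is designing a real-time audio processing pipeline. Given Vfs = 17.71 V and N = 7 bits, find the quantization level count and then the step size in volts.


Step 1 — number of quantization levels:
L = 2^N = 2^7 = 128

Step 2 — LSB step size:
delta = Vfs / L
      = 17.71 / 128
      = 0.13835938 V

Levels = 128; step size = 0.13835938 V
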